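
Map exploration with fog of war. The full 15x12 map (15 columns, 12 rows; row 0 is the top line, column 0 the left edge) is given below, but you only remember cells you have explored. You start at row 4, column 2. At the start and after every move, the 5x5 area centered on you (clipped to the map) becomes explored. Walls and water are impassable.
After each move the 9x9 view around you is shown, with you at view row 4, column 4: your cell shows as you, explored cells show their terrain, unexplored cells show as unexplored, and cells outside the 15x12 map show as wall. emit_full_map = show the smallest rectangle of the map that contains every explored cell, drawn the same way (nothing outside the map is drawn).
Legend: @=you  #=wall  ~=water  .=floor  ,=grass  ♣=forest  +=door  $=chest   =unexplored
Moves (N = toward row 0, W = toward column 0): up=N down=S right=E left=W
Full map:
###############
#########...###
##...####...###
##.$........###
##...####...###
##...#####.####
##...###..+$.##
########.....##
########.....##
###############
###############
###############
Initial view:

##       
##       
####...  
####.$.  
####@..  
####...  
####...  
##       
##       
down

##       
####...  
####.$.  
####...  
####@..  
####...  
#######  
##       
##       

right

#        
###...   
###.$..  
###...#  
###.@.#  
###...#  
#######  
#        
#        

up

#        
#        
###...#  
###.$..  
###.@.#  
###...#  
###...#  
#######  
#        

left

##       
##       
####...# 
####.$.. 
####@..# 
####...# 
####...# 
######## 
##       

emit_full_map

##...#
##.$..
##@..#
##...#
##...#
######

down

##       
####...# 
####.$.. 
####...# 
####@..# 
####...# 
######## 
##       
##       

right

#        
###...#  
###.$..  
###...#  
###.@.#  
###...#  
#######  
#        
#        

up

#        
#        
###...#  
###.$..  
###.@.#  
###...#  
###...#  
#######  
#        

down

#        
###...#  
###.$..  
###...#  
###.@.#  
###...#  
#######  
#        
#        

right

         
##...#   
##.$...  
##...##  
##..@##  
##...##  
#######  
         
         

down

##...#   
##.$...  
##...##  
##...##  
##..@##  
#######  
  #####  
         
         

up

         
##...#   
##.$...  
##...##  
##..@##  
##...##  
#######  
  #####  
         

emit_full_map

##...# 
##.$...
##...##
##..@##
##...##
#######
  #####

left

#        
###...#  
###.$... 
###...## 
###.@.## 
###...## 
######## 
#  ##### 
#        

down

###...#  
###.$... 
###...## 
###...## 
###.@.## 
######## 
# ###### 
#        
#        

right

##...#   
##.$...  
##...##  
##...##  
##..@##  
#######  
 ######  
         
         

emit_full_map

##...# 
##.$...
##...##
##...##
##..@##
#######
 ######


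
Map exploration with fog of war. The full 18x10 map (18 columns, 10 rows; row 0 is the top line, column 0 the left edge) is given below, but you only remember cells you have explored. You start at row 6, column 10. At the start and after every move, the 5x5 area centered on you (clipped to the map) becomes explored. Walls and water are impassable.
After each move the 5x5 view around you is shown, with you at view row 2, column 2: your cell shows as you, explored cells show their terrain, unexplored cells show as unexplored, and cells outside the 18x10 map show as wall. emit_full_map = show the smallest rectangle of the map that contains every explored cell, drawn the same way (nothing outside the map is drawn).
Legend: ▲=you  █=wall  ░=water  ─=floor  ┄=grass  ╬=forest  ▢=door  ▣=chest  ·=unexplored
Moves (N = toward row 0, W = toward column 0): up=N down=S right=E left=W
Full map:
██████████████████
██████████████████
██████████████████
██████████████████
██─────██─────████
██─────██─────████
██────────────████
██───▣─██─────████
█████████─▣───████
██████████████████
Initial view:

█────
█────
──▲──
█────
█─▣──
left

██───
██───
──▲──
██───
██─▣─

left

─██──
─██──
──▲──
─██──
███─▣

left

──██─
──██─
──▲──
▣─██─
████─

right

─██──
─██──
──▲──
─██──
███─▣

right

██───
██───
──▲──
██───
██─▣─

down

██───
─────
██▲──
██─▣─
█████


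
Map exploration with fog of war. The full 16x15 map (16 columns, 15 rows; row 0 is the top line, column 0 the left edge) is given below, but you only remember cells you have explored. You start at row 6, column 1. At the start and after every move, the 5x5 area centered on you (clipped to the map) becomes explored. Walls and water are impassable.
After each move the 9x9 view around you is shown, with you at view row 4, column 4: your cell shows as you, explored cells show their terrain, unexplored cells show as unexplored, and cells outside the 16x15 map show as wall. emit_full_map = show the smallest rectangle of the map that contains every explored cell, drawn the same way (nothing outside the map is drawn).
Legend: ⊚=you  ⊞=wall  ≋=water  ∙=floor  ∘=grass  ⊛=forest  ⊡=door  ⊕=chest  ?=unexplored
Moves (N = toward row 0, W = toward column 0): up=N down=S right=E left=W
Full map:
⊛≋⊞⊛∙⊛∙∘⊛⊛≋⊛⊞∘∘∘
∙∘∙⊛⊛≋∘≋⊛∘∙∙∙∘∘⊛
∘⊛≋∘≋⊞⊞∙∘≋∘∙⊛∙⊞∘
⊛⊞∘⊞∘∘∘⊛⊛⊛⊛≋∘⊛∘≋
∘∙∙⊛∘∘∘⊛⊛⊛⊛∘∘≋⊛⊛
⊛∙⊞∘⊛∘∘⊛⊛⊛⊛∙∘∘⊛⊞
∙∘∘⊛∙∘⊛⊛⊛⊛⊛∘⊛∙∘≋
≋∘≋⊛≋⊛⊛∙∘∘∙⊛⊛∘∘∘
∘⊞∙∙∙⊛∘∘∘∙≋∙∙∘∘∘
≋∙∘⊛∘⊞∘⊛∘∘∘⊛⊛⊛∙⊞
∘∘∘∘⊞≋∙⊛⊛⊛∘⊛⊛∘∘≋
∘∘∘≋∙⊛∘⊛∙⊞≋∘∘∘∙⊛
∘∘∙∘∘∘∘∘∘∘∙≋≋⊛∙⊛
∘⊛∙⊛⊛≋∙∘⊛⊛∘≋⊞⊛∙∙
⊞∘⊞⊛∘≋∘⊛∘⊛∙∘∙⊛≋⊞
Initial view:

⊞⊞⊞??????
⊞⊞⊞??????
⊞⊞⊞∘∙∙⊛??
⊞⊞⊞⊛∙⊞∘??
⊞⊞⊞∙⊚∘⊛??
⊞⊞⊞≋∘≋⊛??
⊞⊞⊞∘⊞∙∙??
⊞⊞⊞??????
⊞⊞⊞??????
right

⊞⊞???????
⊞⊞???????
⊞⊞∘∙∙⊛∘??
⊞⊞⊛∙⊞∘⊛??
⊞⊞∙∘⊚⊛∙??
⊞⊞≋∘≋⊛≋??
⊞⊞∘⊞∙∙∙??
⊞⊞???????
⊞⊞???????

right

⊞????????
⊞????????
⊞∘∙∙⊛∘∘??
⊞⊛∙⊞∘⊛∘??
⊞∙∘∘⊚∙∘??
⊞≋∘≋⊛≋⊛??
⊞∘⊞∙∙∙⊛??
⊞????????
⊞????????

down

⊞????????
⊞∘∙∙⊛∘∘??
⊞⊛∙⊞∘⊛∘??
⊞∙∘∘⊛∙∘??
⊞≋∘≋⊚≋⊛??
⊞∘⊞∙∙∙⊛??
⊞?∙∘⊛∘⊞??
⊞????????
⊞????????

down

⊞∘∙∙⊛∘∘??
⊞⊛∙⊞∘⊛∘??
⊞∙∘∘⊛∙∘??
⊞≋∘≋⊛≋⊛??
⊞∘⊞∙⊚∙⊛??
⊞?∙∘⊛∘⊞??
⊞?∘∘∘⊞≋??
⊞????????
⊞????????

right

∘∙∙⊛∘∘???
⊛∙⊞∘⊛∘???
∙∘∘⊛∙∘⊛??
≋∘≋⊛≋⊛⊛??
∘⊞∙∙⊚⊛∘??
?∙∘⊛∘⊞∘??
?∘∘∘⊞≋∙??
?????????
?????????

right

∙∙⊛∘∘????
∙⊞∘⊛∘????
∘∘⊛∙∘⊛⊛??
∘≋⊛≋⊛⊛∙??
⊞∙∙∙⊚∘∘??
∙∘⊛∘⊞∘⊛??
∘∘∘⊞≋∙⊛??
?????????
?????????

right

∙⊛∘∘?????
⊞∘⊛∘?????
∘⊛∙∘⊛⊛⊛??
≋⊛≋⊛⊛∙∘??
∙∙∙⊛⊚∘∘??
∘⊛∘⊞∘⊛∘??
∘∘⊞≋∙⊛⊛??
?????????
?????????

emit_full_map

∘∙∙⊛∘∘???
⊛∙⊞∘⊛∘???
∙∘∘⊛∙∘⊛⊛⊛
≋∘≋⊛≋⊛⊛∙∘
∘⊞∙∙∙⊛⊚∘∘
?∙∘⊛∘⊞∘⊛∘
?∘∘∘⊞≋∙⊛⊛

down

⊞∘⊛∘?????
∘⊛∙∘⊛⊛⊛??
≋⊛≋⊛⊛∙∘??
∙∙∙⊛∘∘∘??
∘⊛∘⊞⊚⊛∘??
∘∘⊞≋∙⊛⊛??
??∙⊛∘⊛∙??
?????????
?????????

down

∘⊛∙∘⊛⊛⊛??
≋⊛≋⊛⊛∙∘??
∙∙∙⊛∘∘∘??
∘⊛∘⊞∘⊛∘??
∘∘⊞≋⊚⊛⊛??
??∙⊛∘⊛∙??
??∘∘∘∘∘??
?????????
?????????

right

⊛∙∘⊛⊛⊛???
⊛≋⊛⊛∙∘???
∙∙⊛∘∘∘∙??
⊛∘⊞∘⊛∘∘??
∘⊞≋∙⊚⊛⊛??
?∙⊛∘⊛∙⊞??
?∘∘∘∘∘∘??
?????????
?????????

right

∙∘⊛⊛⊛????
≋⊛⊛∙∘????
∙⊛∘∘∘∙≋??
∘⊞∘⊛∘∘∘??
⊞≋∙⊛⊚⊛∘??
∙⊛∘⊛∙⊞≋??
∘∘∘∘∘∘∙??
?????????
?????????

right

∘⊛⊛⊛?????
⊛⊛∙∘?????
⊛∘∘∘∙≋∙??
⊞∘⊛∘∘∘⊛??
≋∙⊛⊛⊚∘⊛??
⊛∘⊛∙⊞≋∘??
∘∘∘∘∘∙≋??
?????????
?????????

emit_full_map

∘∙∙⊛∘∘??????
⊛∙⊞∘⊛∘??????
∙∘∘⊛∙∘⊛⊛⊛???
≋∘≋⊛≋⊛⊛∙∘???
∘⊞∙∙∙⊛∘∘∘∙≋∙
?∙∘⊛∘⊞∘⊛∘∘∘⊛
?∘∘∘⊞≋∙⊛⊛⊚∘⊛
????∙⊛∘⊛∙⊞≋∘
????∘∘∘∘∘∘∙≋

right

⊛⊛⊛??????
⊛∙∘??????
∘∘∘∙≋∙∙??
∘⊛∘∘∘⊛⊛??
∙⊛⊛⊛⊚⊛⊛??
∘⊛∙⊞≋∘∘??
∘∘∘∘∙≋≋??
?????????
?????????

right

⊛⊛???????
∙∘???????
∘∘∙≋∙∙∘??
⊛∘∘∘⊛⊛⊛??
⊛⊛⊛∘⊚⊛∘??
⊛∙⊞≋∘∘∘??
∘∘∘∙≋≋⊛??
?????????
?????????

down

∙∘???????
∘∘∙≋∙∙∘??
⊛∘∘∘⊛⊛⊛??
⊛⊛⊛∘⊛⊛∘??
⊛∙⊞≋⊚∘∘??
∘∘∘∙≋≋⊛??
??⊛∘≋⊞⊛??
?????????
⊞⊞⊞⊞⊞⊞⊞⊞⊞

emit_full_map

∘∙∙⊛∘∘????????
⊛∙⊞∘⊛∘????????
∙∘∘⊛∙∘⊛⊛⊛?????
≋∘≋⊛≋⊛⊛∙∘?????
∘⊞∙∙∙⊛∘∘∘∙≋∙∙∘
?∙∘⊛∘⊞∘⊛∘∘∘⊛⊛⊛
?∘∘∘⊞≋∙⊛⊛⊛∘⊛⊛∘
????∙⊛∘⊛∙⊞≋⊚∘∘
????∘∘∘∘∘∘∙≋≋⊛
?????????⊛∘≋⊞⊛


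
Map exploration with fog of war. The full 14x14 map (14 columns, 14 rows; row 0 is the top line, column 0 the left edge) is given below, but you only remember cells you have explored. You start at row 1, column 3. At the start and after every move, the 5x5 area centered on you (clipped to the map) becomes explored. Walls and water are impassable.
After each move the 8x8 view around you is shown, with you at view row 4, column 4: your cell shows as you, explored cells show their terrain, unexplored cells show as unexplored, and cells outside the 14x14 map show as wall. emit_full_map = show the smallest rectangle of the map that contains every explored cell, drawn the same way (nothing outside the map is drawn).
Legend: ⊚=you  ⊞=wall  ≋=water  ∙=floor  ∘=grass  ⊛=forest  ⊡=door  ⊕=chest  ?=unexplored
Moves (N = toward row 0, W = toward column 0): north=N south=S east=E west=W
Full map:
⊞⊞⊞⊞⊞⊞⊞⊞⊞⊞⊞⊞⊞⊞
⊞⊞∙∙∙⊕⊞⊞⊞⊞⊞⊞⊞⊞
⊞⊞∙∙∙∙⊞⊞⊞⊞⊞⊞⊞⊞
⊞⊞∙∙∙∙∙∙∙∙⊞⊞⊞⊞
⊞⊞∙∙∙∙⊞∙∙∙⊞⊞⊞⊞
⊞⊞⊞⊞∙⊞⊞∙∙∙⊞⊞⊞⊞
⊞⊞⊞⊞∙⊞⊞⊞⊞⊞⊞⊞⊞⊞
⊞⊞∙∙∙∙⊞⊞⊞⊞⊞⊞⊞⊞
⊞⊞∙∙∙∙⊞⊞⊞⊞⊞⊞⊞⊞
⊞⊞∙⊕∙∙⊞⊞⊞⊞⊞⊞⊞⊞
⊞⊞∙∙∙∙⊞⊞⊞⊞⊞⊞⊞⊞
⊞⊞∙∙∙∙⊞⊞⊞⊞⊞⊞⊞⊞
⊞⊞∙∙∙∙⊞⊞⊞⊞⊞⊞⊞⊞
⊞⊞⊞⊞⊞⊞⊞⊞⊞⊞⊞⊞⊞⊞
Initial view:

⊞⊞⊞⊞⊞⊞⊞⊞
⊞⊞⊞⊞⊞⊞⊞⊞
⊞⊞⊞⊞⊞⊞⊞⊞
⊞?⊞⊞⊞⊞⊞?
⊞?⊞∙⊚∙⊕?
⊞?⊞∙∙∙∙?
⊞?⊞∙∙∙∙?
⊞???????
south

⊞⊞⊞⊞⊞⊞⊞⊞
⊞⊞⊞⊞⊞⊞⊞⊞
⊞?⊞⊞⊞⊞⊞?
⊞?⊞∙∙∙⊕?
⊞?⊞∙⊚∙∙?
⊞?⊞∙∙∙∙?
⊞?⊞∙∙∙∙?
⊞???????

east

⊞⊞⊞⊞⊞⊞⊞⊞
⊞⊞⊞⊞⊞⊞⊞⊞
?⊞⊞⊞⊞⊞⊞?
?⊞∙∙∙⊕⊞?
?⊞∙∙⊚∙⊞?
?⊞∙∙∙∙∙?
?⊞∙∙∙∙⊞?
????????

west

⊞⊞⊞⊞⊞⊞⊞⊞
⊞⊞⊞⊞⊞⊞⊞⊞
⊞?⊞⊞⊞⊞⊞⊞
⊞?⊞∙∙∙⊕⊞
⊞?⊞∙⊚∙∙⊞
⊞?⊞∙∙∙∙∙
⊞?⊞∙∙∙∙⊞
⊞???????

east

⊞⊞⊞⊞⊞⊞⊞⊞
⊞⊞⊞⊞⊞⊞⊞⊞
?⊞⊞⊞⊞⊞⊞?
?⊞∙∙∙⊕⊞?
?⊞∙∙⊚∙⊞?
?⊞∙∙∙∙∙?
?⊞∙∙∙∙⊞?
????????

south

⊞⊞⊞⊞⊞⊞⊞⊞
?⊞⊞⊞⊞⊞⊞?
?⊞∙∙∙⊕⊞?
?⊞∙∙∙∙⊞?
?⊞∙∙⊚∙∙?
?⊞∙∙∙∙⊞?
??⊞⊞∙⊞⊞?
????????

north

⊞⊞⊞⊞⊞⊞⊞⊞
⊞⊞⊞⊞⊞⊞⊞⊞
?⊞⊞⊞⊞⊞⊞?
?⊞∙∙∙⊕⊞?
?⊞∙∙⊚∙⊞?
?⊞∙∙∙∙∙?
?⊞∙∙∙∙⊞?
??⊞⊞∙⊞⊞?

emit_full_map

⊞⊞⊞⊞⊞⊞
⊞∙∙∙⊕⊞
⊞∙∙⊚∙⊞
⊞∙∙∙∙∙
⊞∙∙∙∙⊞
?⊞⊞∙⊞⊞

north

⊞⊞⊞⊞⊞⊞⊞⊞
⊞⊞⊞⊞⊞⊞⊞⊞
⊞⊞⊞⊞⊞⊞⊞⊞
?⊞⊞⊞⊞⊞⊞?
?⊞∙∙⊚⊕⊞?
?⊞∙∙∙∙⊞?
?⊞∙∙∙∙∙?
?⊞∙∙∙∙⊞?

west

⊞⊞⊞⊞⊞⊞⊞⊞
⊞⊞⊞⊞⊞⊞⊞⊞
⊞⊞⊞⊞⊞⊞⊞⊞
⊞?⊞⊞⊞⊞⊞⊞
⊞?⊞∙⊚∙⊕⊞
⊞?⊞∙∙∙∙⊞
⊞?⊞∙∙∙∙∙
⊞?⊞∙∙∙∙⊞

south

⊞⊞⊞⊞⊞⊞⊞⊞
⊞⊞⊞⊞⊞⊞⊞⊞
⊞?⊞⊞⊞⊞⊞⊞
⊞?⊞∙∙∙⊕⊞
⊞?⊞∙⊚∙∙⊞
⊞?⊞∙∙∙∙∙
⊞?⊞∙∙∙∙⊞
⊞??⊞⊞∙⊞⊞

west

⊞⊞⊞⊞⊞⊞⊞⊞
⊞⊞⊞⊞⊞⊞⊞⊞
⊞⊞⊞⊞⊞⊞⊞⊞
⊞⊞⊞⊞∙∙∙⊕
⊞⊞⊞⊞⊚∙∙∙
⊞⊞⊞⊞∙∙∙∙
⊞⊞⊞⊞∙∙∙∙
⊞⊞??⊞⊞∙⊞

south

⊞⊞⊞⊞⊞⊞⊞⊞
⊞⊞⊞⊞⊞⊞⊞⊞
⊞⊞⊞⊞∙∙∙⊕
⊞⊞⊞⊞∙∙∙∙
⊞⊞⊞⊞⊚∙∙∙
⊞⊞⊞⊞∙∙∙∙
⊞⊞⊞⊞⊞⊞∙⊞
⊞⊞??????

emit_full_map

⊞⊞⊞⊞⊞⊞⊞
⊞⊞∙∙∙⊕⊞
⊞⊞∙∙∙∙⊞
⊞⊞⊚∙∙∙∙
⊞⊞∙∙∙∙⊞
⊞⊞⊞⊞∙⊞⊞


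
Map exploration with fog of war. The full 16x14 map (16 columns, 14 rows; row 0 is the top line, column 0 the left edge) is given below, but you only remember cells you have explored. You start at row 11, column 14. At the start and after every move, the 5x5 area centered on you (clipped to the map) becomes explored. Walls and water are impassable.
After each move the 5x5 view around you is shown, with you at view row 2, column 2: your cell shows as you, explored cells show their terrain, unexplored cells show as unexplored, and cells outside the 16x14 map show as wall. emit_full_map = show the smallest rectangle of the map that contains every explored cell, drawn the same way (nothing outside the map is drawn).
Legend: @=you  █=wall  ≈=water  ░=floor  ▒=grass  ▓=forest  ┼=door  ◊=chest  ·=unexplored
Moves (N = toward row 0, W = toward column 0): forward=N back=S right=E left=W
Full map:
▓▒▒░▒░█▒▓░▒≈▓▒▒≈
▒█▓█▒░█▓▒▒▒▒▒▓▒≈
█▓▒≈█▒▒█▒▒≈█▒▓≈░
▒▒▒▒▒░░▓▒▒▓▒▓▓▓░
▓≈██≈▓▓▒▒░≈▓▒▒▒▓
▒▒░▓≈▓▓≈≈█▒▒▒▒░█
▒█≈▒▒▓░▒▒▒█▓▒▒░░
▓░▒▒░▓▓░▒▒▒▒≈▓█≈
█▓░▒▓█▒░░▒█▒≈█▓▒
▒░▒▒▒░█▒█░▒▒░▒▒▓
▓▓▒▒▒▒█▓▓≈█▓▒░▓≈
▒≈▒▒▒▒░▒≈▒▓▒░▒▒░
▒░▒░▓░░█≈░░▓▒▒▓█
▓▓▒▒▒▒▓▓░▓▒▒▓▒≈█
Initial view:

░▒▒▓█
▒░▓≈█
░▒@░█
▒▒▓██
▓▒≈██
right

▒▒▓██
░▓≈██
▒▒@██
▒▓███
▒≈███

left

░▒▒▓█
▒░▓≈█
░▒@░█
▒▒▓██
▓▒≈██

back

▒░▓≈█
░▒▒░█
▒▒@██
▓▒≈██
█████

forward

░▒▒▓█
▒░▓≈█
░▒@░█
▒▒▓██
▓▒≈██

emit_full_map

░▒▒▓
▒░▓≈
░▒@░
▒▒▓█
▓▒≈█

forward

≈█▓▒█
░▒▒▓█
▒░@≈█
░▒▒░█
▒▒▓██

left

▒≈█▓▒
▒░▒▒▓
▓▒@▓≈
▒░▒▒░
▓▒▒▓█

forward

▒≈▓█≈
▒≈█▓▒
▒░@▒▓
▓▒░▓≈
▒░▒▒░

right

≈▓█≈█
≈█▓▒█
░▒@▓█
▒░▓≈█
░▒▒░█

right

▓█≈██
█▓▒██
▒▒@██
░▓≈██
▒▒░██

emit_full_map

▒≈▓█≈
▒≈█▓▒
▒░▒▒@
▓▒░▓≈
▒░▒▒░
▓▒▒▓█
·▓▒≈█

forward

▒░░██
▓█≈██
█▓@██
▒▒▓██
░▓≈██

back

▓█≈██
█▓▒██
▒▒@██
░▓≈██
▒▒░██

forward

▒░░██
▓█≈██
█▓@██
▒▒▓██
░▓≈██


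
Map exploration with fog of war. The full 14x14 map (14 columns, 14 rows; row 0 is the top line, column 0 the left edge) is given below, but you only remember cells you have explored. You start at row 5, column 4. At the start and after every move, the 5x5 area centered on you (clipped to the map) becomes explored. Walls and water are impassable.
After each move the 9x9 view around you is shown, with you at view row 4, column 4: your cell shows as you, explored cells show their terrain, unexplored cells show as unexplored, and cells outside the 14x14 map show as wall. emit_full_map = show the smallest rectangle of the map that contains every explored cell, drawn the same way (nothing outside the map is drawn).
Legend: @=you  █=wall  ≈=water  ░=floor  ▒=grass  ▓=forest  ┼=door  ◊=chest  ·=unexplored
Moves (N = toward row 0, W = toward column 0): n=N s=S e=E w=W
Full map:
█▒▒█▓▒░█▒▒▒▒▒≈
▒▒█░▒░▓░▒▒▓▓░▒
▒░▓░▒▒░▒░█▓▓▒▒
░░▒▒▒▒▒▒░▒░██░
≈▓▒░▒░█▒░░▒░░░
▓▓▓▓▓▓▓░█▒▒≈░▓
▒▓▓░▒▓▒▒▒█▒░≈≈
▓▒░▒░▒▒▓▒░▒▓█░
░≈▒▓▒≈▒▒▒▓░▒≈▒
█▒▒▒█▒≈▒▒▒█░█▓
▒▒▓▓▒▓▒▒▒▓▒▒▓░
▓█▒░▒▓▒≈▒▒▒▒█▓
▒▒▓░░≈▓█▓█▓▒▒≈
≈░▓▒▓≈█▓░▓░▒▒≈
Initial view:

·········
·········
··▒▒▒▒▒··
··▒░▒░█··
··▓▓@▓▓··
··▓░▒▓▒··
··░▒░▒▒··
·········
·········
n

·········
·········
··▓░▒▒░··
··▒▒▒▒▒··
··▒░@░█··
··▓▓▓▓▓··
··▓░▒▓▒··
··░▒░▒▒··
·········

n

█████████
·········
··█░▒░▓··
··▓░▒▒░··
··▒▒@▒▒··
··▒░▒░█··
··▓▓▓▓▓··
··▓░▒▓▒··
··░▒░▒▒··

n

█████████
█████████
··▒█▓▒░··
··█░▒░▓··
··▓░@▒░··
··▒▒▒▒▒··
··▒░▒░█··
··▓▓▓▓▓··
··▓░▒▓▒··

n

█████████
█████████
█████████
··▒█▓▒░··
··█░@░▓··
··▓░▒▒░··
··▒▒▒▒▒··
··▒░▒░█··
··▓▓▓▓▓··

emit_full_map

▒█▓▒░
█░@░▓
▓░▒▒░
▒▒▒▒▒
▒░▒░█
▓▓▓▓▓
▓░▒▓▒
░▒░▒▒

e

█████████
█████████
█████████
·▒█▓▒░█··
·█░▒@▓░··
·▓░▒▒░▒··
·▒▒▒▒▒▒··
·▒░▒░█···
·▓▓▓▓▓···

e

█████████
█████████
█████████
▒█▓▒░█▒··
█░▒░@░▒··
▓░▒▒░▒░··
▒▒▒▒▒▒░··
▒░▒░█····
▓▓▓▓▓····

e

█████████
█████████
█████████
█▓▒░█▒▒··
░▒░▓@▒▒··
░▒▒░▒░█··
▒▒▒▒▒░▒··
░▒░█·····
▓▓▓▓·····

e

█████████
█████████
█████████
▓▒░█▒▒▒··
▒░▓░@▒▓··
▒▒░▒░█▓··
▒▒▒▒░▒░··
▒░█······
▓▓▓······

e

█████████
█████████
█████████
▒░█▒▒▒▒··
░▓░▒@▓▓··
▒░▒░█▓▓··
▒▒▒░▒░█··
░█·······
▓▓·······

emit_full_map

▒█▓▒░█▒▒▒▒
█░▒░▓░▒@▓▓
▓░▒▒░▒░█▓▓
▒▒▒▒▒▒░▒░█
▒░▒░█·····
▓▓▓▓▓·····
▓░▒▓▒·····
░▒░▒▒·····

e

█████████
█████████
█████████
░█▒▒▒▒▒·█
▓░▒▒@▓░·█
░▒░█▓▓▒·█
▒▒░▒░██·█
█·······█
▓·······█

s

█████████
█████████
░█▒▒▒▒▒·█
▓░▒▒▓▓░·█
░▒░█@▓▒·█
▒▒░▒░██·█
█·░░▒░░·█
▓·······█
▒·······█

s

█████████
░█▒▒▒▒▒·█
▓░▒▒▓▓░·█
░▒░█▓▓▒·█
▒▒░▒@██·█
█·░░▒░░·█
▓·█▒▒≈░·█
▒·······█
▒·······█

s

░█▒▒▒▒▒·█
▓░▒▒▓▓░·█
░▒░█▓▓▒·█
▒▒░▒░██·█
█·░░@░░·█
▓·█▒▒≈░·█
▒·▒█▒░≈·█
▒·······█
········█

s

▓░▒▒▓▓░·█
░▒░█▓▓▒·█
▒▒░▒░██·█
█·░░▒░░·█
▓·█▒@≈░·█
▒·▒█▒░≈·█
▒·▒░▒▓█·█
········█
········█

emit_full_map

▒█▓▒░█▒▒▒▒▒
█░▒░▓░▒▒▓▓░
▓░▒▒░▒░█▓▓▒
▒▒▒▒▒▒░▒░██
▒░▒░█·░░▒░░
▓▓▓▓▓·█▒@≈░
▓░▒▓▒·▒█▒░≈
░▒░▒▒·▒░▒▓█


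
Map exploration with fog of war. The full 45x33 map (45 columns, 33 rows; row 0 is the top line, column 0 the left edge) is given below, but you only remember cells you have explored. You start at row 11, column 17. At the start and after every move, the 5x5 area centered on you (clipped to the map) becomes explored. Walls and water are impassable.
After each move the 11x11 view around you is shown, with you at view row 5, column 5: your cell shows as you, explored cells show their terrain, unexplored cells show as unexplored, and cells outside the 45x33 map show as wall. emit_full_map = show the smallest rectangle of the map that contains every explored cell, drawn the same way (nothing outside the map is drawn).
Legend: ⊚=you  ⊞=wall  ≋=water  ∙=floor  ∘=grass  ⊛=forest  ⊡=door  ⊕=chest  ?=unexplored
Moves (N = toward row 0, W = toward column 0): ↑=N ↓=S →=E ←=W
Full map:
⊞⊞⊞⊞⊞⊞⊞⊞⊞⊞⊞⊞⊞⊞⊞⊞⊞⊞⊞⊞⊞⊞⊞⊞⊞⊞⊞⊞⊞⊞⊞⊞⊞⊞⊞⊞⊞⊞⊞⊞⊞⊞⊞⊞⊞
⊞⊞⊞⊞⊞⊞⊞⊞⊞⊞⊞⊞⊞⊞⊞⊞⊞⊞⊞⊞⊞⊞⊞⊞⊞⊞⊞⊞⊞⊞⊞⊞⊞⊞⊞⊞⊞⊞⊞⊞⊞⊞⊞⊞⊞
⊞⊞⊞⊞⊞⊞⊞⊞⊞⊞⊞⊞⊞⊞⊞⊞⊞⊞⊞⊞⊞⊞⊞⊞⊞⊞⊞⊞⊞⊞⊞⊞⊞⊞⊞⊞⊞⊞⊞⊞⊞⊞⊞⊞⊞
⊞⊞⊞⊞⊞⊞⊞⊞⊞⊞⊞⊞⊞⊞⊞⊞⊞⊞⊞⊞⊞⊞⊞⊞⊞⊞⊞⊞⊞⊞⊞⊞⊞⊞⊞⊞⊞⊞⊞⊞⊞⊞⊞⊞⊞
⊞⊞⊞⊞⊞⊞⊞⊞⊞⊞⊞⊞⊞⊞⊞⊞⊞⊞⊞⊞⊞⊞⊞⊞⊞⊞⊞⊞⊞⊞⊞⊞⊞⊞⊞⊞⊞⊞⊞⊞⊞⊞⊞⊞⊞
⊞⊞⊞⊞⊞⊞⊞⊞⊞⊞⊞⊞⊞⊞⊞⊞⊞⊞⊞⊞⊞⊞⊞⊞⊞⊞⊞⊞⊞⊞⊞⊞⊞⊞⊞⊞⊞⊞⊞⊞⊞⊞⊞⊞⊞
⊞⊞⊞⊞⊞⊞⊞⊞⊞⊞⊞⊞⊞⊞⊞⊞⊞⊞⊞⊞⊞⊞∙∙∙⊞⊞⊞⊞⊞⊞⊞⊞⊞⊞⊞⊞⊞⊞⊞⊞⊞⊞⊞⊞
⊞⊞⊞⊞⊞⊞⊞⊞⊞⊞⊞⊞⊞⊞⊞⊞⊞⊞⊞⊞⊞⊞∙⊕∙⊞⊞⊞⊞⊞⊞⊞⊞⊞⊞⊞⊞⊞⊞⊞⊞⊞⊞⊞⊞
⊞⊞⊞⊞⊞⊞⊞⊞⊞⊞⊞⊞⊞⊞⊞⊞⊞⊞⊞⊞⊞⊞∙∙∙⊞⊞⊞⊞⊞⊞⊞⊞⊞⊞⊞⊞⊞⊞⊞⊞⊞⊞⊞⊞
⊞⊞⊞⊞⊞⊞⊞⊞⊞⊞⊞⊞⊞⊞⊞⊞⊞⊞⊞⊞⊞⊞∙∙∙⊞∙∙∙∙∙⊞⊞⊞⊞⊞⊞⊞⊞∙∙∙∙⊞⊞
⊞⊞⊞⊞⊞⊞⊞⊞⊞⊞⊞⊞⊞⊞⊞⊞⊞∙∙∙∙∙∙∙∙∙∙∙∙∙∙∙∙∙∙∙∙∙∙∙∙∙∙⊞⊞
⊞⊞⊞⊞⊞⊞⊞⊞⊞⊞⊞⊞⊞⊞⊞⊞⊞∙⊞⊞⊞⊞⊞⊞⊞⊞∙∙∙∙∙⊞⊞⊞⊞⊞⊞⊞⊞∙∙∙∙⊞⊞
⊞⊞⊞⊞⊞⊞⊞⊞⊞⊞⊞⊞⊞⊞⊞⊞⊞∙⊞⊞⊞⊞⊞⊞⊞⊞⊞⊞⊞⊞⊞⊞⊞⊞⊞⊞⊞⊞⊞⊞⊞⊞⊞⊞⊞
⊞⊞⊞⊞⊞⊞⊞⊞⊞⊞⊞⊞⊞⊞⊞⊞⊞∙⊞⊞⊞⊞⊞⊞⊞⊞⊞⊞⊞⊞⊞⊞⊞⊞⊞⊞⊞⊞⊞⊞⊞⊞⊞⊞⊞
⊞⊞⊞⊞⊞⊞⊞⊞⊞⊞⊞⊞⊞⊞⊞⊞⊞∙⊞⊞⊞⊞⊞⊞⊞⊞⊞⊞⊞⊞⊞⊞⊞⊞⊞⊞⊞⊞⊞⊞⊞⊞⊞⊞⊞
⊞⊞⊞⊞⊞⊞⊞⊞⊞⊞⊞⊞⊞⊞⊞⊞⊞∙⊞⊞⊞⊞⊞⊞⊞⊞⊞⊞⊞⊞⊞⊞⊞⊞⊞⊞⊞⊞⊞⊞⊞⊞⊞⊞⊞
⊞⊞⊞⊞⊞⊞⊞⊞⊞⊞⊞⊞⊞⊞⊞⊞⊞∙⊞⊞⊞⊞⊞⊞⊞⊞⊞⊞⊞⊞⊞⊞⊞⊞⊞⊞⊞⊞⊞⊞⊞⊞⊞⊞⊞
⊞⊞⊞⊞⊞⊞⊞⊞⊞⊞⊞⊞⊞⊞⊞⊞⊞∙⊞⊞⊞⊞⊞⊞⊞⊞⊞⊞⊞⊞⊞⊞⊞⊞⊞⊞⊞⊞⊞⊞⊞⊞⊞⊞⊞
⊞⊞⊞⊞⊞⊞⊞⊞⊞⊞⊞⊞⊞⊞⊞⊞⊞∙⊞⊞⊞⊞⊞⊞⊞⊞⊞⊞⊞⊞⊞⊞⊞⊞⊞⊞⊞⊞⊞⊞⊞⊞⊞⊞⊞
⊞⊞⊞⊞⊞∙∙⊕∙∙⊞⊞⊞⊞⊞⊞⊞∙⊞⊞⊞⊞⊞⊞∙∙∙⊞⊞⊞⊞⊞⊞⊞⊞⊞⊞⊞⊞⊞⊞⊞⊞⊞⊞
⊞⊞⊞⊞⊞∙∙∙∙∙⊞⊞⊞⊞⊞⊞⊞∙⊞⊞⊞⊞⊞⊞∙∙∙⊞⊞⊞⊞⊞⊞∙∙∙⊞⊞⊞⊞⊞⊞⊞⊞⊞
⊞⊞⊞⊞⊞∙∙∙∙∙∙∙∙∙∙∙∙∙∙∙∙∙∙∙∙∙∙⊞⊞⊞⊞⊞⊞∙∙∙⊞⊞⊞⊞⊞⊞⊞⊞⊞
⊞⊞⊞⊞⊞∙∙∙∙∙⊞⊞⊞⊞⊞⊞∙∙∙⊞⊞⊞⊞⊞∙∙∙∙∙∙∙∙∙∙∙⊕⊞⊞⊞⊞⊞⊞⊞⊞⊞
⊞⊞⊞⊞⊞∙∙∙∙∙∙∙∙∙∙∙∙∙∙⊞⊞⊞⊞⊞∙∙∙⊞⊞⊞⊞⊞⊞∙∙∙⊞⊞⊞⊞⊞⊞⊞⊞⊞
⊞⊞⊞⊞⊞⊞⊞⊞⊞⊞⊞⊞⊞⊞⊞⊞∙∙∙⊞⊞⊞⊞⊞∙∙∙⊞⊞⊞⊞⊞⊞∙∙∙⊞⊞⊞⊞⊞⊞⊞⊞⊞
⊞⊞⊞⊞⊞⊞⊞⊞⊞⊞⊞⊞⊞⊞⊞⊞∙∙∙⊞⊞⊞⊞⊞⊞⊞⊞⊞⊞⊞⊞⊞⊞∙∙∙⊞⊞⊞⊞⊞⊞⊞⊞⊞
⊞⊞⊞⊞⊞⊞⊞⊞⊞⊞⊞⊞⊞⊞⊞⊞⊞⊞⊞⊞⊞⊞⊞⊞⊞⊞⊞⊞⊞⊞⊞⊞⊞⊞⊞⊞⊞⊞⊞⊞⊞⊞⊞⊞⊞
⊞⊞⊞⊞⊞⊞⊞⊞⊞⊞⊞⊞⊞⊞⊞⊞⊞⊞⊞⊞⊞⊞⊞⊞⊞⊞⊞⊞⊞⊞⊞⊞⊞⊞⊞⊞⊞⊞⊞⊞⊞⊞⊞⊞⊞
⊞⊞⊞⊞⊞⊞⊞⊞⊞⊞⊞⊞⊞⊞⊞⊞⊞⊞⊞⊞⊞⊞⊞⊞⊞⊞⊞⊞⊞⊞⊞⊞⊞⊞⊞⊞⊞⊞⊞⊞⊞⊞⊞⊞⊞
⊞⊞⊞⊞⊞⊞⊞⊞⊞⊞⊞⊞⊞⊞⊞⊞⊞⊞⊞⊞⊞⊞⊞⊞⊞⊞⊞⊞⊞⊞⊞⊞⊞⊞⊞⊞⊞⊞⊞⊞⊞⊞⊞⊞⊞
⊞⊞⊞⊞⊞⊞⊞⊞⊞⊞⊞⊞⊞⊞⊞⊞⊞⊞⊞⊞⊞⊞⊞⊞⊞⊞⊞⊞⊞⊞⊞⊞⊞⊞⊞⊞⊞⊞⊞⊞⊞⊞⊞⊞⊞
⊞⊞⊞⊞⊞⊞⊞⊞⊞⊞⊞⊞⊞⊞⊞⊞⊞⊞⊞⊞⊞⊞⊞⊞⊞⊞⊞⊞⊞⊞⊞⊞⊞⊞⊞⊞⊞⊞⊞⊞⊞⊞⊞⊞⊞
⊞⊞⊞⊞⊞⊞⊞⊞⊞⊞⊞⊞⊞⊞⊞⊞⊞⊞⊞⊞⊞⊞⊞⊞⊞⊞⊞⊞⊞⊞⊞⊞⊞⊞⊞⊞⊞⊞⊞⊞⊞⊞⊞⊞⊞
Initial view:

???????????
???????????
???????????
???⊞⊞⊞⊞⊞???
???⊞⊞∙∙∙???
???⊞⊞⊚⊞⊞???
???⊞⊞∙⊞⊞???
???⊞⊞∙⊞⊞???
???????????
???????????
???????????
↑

???????????
???????????
???????????
???⊞⊞⊞⊞⊞???
???⊞⊞⊞⊞⊞???
???⊞⊞⊚∙∙???
???⊞⊞∙⊞⊞???
???⊞⊞∙⊞⊞???
???⊞⊞∙⊞⊞???
???????????
???????????

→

???????????
???????????
???????????
??⊞⊞⊞⊞⊞⊞???
??⊞⊞⊞⊞⊞⊞???
??⊞⊞∙⊚∙∙???
??⊞⊞∙⊞⊞⊞???
??⊞⊞∙⊞⊞⊞???
??⊞⊞∙⊞⊞????
???????????
???????????

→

???????????
???????????
???????????
?⊞⊞⊞⊞⊞⊞⊞???
?⊞⊞⊞⊞⊞⊞⊞???
?⊞⊞∙∙⊚∙∙???
?⊞⊞∙⊞⊞⊞⊞???
?⊞⊞∙⊞⊞⊞⊞???
?⊞⊞∙⊞⊞?????
???????????
???????????

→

???????????
???????????
???????????
⊞⊞⊞⊞⊞⊞⊞∙???
⊞⊞⊞⊞⊞⊞⊞∙???
⊞⊞∙∙∙⊚∙∙???
⊞⊞∙⊞⊞⊞⊞⊞???
⊞⊞∙⊞⊞⊞⊞⊞???
⊞⊞∙⊞⊞??????
???????????
???????????

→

???????????
???????????
???????????
⊞⊞⊞⊞⊞⊞∙∙???
⊞⊞⊞⊞⊞⊞∙∙???
⊞∙∙∙∙⊚∙∙???
⊞∙⊞⊞⊞⊞⊞⊞???
⊞∙⊞⊞⊞⊞⊞⊞???
⊞∙⊞⊞???????
???????????
???????????

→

???????????
???????????
???????????
⊞⊞⊞⊞⊞∙∙∙???
⊞⊞⊞⊞⊞∙∙∙???
∙∙∙∙∙⊚∙∙???
∙⊞⊞⊞⊞⊞⊞⊞???
∙⊞⊞⊞⊞⊞⊞⊞???
∙⊞⊞????????
???????????
???????????

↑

???????????
???????????
???????????
???⊞⊞∙⊕∙???
⊞⊞⊞⊞⊞∙∙∙???
⊞⊞⊞⊞⊞⊚∙∙???
∙∙∙∙∙∙∙∙???
∙⊞⊞⊞⊞⊞⊞⊞???
∙⊞⊞⊞⊞⊞⊞⊞???
∙⊞⊞????????
???????????

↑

???????????
???????????
???????????
???⊞⊞∙∙∙???
???⊞⊞∙⊕∙???
⊞⊞⊞⊞⊞⊚∙∙???
⊞⊞⊞⊞⊞∙∙∙???
∙∙∙∙∙∙∙∙???
∙⊞⊞⊞⊞⊞⊞⊞???
∙⊞⊞⊞⊞⊞⊞⊞???
∙⊞⊞????????

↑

???????????
???????????
???????????
???⊞⊞⊞⊞⊞???
???⊞⊞∙∙∙???
???⊞⊞⊚⊕∙???
⊞⊞⊞⊞⊞∙∙∙???
⊞⊞⊞⊞⊞∙∙∙???
∙∙∙∙∙∙∙∙???
∙⊞⊞⊞⊞⊞⊞⊞???
∙⊞⊞⊞⊞⊞⊞⊞???

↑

???????????
???????????
???????????
???⊞⊞⊞⊞⊞???
???⊞⊞⊞⊞⊞???
???⊞⊞⊚∙∙???
???⊞⊞∙⊕∙???
⊞⊞⊞⊞⊞∙∙∙???
⊞⊞⊞⊞⊞∙∙∙???
∙∙∙∙∙∙∙∙???
∙⊞⊞⊞⊞⊞⊞⊞???

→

???????????
???????????
???????????
??⊞⊞⊞⊞⊞⊞???
??⊞⊞⊞⊞⊞⊞???
??⊞⊞∙⊚∙⊞???
??⊞⊞∙⊕∙⊞???
⊞⊞⊞⊞∙∙∙⊞???
⊞⊞⊞⊞∙∙∙????
∙∙∙∙∙∙∙????
⊞⊞⊞⊞⊞⊞⊞????

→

???????????
???????????
???????????
?⊞⊞⊞⊞⊞⊞⊞???
?⊞⊞⊞⊞⊞⊞⊞???
?⊞⊞∙∙⊚⊞⊞???
?⊞⊞∙⊕∙⊞⊞???
⊞⊞⊞∙∙∙⊞⊞???
⊞⊞⊞∙∙∙?????
∙∙∙∙∙∙?????
⊞⊞⊞⊞⊞⊞?????

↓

???????????
???????????
?⊞⊞⊞⊞⊞⊞⊞???
?⊞⊞⊞⊞⊞⊞⊞???
?⊞⊞∙∙∙⊞⊞???
?⊞⊞∙⊕⊚⊞⊞???
⊞⊞⊞∙∙∙⊞⊞???
⊞⊞⊞∙∙∙⊞∙???
∙∙∙∙∙∙?????
⊞⊞⊞⊞⊞⊞?????
⊞⊞⊞⊞⊞⊞?????

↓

???????????
?⊞⊞⊞⊞⊞⊞⊞???
?⊞⊞⊞⊞⊞⊞⊞???
?⊞⊞∙∙∙⊞⊞???
?⊞⊞∙⊕∙⊞⊞???
⊞⊞⊞∙∙⊚⊞⊞???
⊞⊞⊞∙∙∙⊞∙???
∙∙∙∙∙∙∙∙???
⊞⊞⊞⊞⊞⊞?????
⊞⊞⊞⊞⊞⊞?????
⊞??????????

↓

?⊞⊞⊞⊞⊞⊞⊞???
?⊞⊞⊞⊞⊞⊞⊞???
?⊞⊞∙∙∙⊞⊞???
?⊞⊞∙⊕∙⊞⊞???
⊞⊞⊞∙∙∙⊞⊞???
⊞⊞⊞∙∙⊚⊞∙???
∙∙∙∙∙∙∙∙???
⊞⊞⊞⊞⊞⊞⊞∙???
⊞⊞⊞⊞⊞⊞?????
⊞??????????
???????????

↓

?⊞⊞⊞⊞⊞⊞⊞???
?⊞⊞∙∙∙⊞⊞???
?⊞⊞∙⊕∙⊞⊞???
⊞⊞⊞∙∙∙⊞⊞???
⊞⊞⊞∙∙∙⊞∙???
∙∙∙∙∙⊚∙∙???
⊞⊞⊞⊞⊞⊞⊞∙???
⊞⊞⊞⊞⊞⊞⊞⊞???
⊞??????????
???????????
???????????

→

⊞⊞⊞⊞⊞⊞⊞????
⊞⊞∙∙∙⊞⊞????
⊞⊞∙⊕∙⊞⊞????
⊞⊞∙∙∙⊞⊞⊞???
⊞⊞∙∙∙⊞∙∙???
∙∙∙∙∙⊚∙∙???
⊞⊞⊞⊞⊞⊞∙∙???
⊞⊞⊞⊞⊞⊞⊞⊞???
???????????
???????????
???????????

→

⊞⊞⊞⊞⊞⊞?????
⊞∙∙∙⊞⊞?????
⊞∙⊕∙⊞⊞?????
⊞∙∙∙⊞⊞⊞⊞???
⊞∙∙∙⊞∙∙∙???
∙∙∙∙∙⊚∙∙???
⊞⊞⊞⊞⊞∙∙∙???
⊞⊞⊞⊞⊞⊞⊞⊞???
???????????
???????????
???????????

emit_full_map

?????⊞⊞⊞⊞⊞⊞⊞??
?????⊞⊞⊞⊞⊞⊞⊞??
?????⊞⊞∙∙∙⊞⊞??
?????⊞⊞∙⊕∙⊞⊞??
⊞⊞⊞⊞⊞⊞⊞∙∙∙⊞⊞⊞⊞
⊞⊞⊞⊞⊞⊞⊞∙∙∙⊞∙∙∙
⊞⊞∙∙∙∙∙∙∙∙∙⊚∙∙
⊞⊞∙⊞⊞⊞⊞⊞⊞⊞⊞∙∙∙
⊞⊞∙⊞⊞⊞⊞⊞⊞⊞⊞⊞⊞⊞
⊞⊞∙⊞⊞?????????

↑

⊞⊞⊞⊞⊞⊞?????
⊞⊞⊞⊞⊞⊞?????
⊞∙∙∙⊞⊞?????
⊞∙⊕∙⊞⊞⊞⊞???
⊞∙∙∙⊞⊞⊞⊞???
⊞∙∙∙⊞⊚∙∙???
∙∙∙∙∙∙∙∙???
⊞⊞⊞⊞⊞∙∙∙???
⊞⊞⊞⊞⊞⊞⊞⊞???
???????????
???????????

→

⊞⊞⊞⊞⊞??????
⊞⊞⊞⊞⊞??????
∙∙∙⊞⊞??????
∙⊕∙⊞⊞⊞⊞⊞???
∙∙∙⊞⊞⊞⊞⊞???
∙∙∙⊞∙⊚∙∙???
∙∙∙∙∙∙∙∙???
⊞⊞⊞⊞∙∙∙∙???
⊞⊞⊞⊞⊞⊞⊞????
???????????
???????????

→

⊞⊞⊞⊞???????
⊞⊞⊞⊞???????
∙∙⊞⊞???????
⊕∙⊞⊞⊞⊞⊞⊞???
∙∙⊞⊞⊞⊞⊞⊞???
∙∙⊞∙∙⊚∙∙???
∙∙∙∙∙∙∙∙???
⊞⊞⊞∙∙∙∙∙???
⊞⊞⊞⊞⊞⊞?????
???????????
???????????

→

⊞⊞⊞????????
⊞⊞⊞????????
∙⊞⊞????????
∙⊞⊞⊞⊞⊞⊞⊞???
∙⊞⊞⊞⊞⊞⊞⊞???
∙⊞∙∙∙⊚∙⊞???
∙∙∙∙∙∙∙∙???
⊞⊞∙∙∙∙∙⊞???
⊞⊞⊞⊞⊞??????
???????????
???????????

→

⊞⊞?????????
⊞⊞?????????
⊞⊞?????????
⊞⊞⊞⊞⊞⊞⊞⊞???
⊞⊞⊞⊞⊞⊞⊞⊞???
⊞∙∙∙∙⊚⊞⊞???
∙∙∙∙∙∙∙∙???
⊞∙∙∙∙∙⊞⊞???
⊞⊞⊞⊞???????
???????????
???????????

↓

⊞⊞?????????
⊞⊞?????????
⊞⊞⊞⊞⊞⊞⊞⊞???
⊞⊞⊞⊞⊞⊞⊞⊞???
⊞∙∙∙∙∙⊞⊞???
∙∙∙∙∙⊚∙∙???
⊞∙∙∙∙∙⊞⊞???
⊞⊞⊞⊞⊞⊞⊞⊞???
???????????
???????????
???????????

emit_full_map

?????⊞⊞⊞⊞⊞⊞⊞??????
?????⊞⊞⊞⊞⊞⊞⊞??????
?????⊞⊞∙∙∙⊞⊞??????
?????⊞⊞∙⊕∙⊞⊞⊞⊞⊞⊞⊞⊞
⊞⊞⊞⊞⊞⊞⊞∙∙∙⊞⊞⊞⊞⊞⊞⊞⊞
⊞⊞⊞⊞⊞⊞⊞∙∙∙⊞∙∙∙∙∙⊞⊞
⊞⊞∙∙∙∙∙∙∙∙∙∙∙∙∙⊚∙∙
⊞⊞∙⊞⊞⊞⊞⊞⊞⊞⊞∙∙∙∙∙⊞⊞
⊞⊞∙⊞⊞⊞⊞⊞⊞⊞⊞⊞⊞⊞⊞⊞⊞⊞
⊞⊞∙⊞⊞?????????????

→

⊞??????????
⊞??????????
⊞⊞⊞⊞⊞⊞⊞????
⊞⊞⊞⊞⊞⊞⊞⊞???
∙∙∙∙∙⊞⊞⊞???
∙∙∙∙∙⊚∙∙???
∙∙∙∙∙⊞⊞⊞???
⊞⊞⊞⊞⊞⊞⊞⊞???
???????????
???????????
???????????

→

???????????
???????????
⊞⊞⊞⊞⊞⊞?????
⊞⊞⊞⊞⊞⊞⊞⊞???
∙∙∙∙⊞⊞⊞⊞???
∙∙∙∙∙⊚∙∙???
∙∙∙∙⊞⊞⊞⊞???
⊞⊞⊞⊞⊞⊞⊞⊞???
???????????
???????????
???????????

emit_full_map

?????⊞⊞⊞⊞⊞⊞⊞????????
?????⊞⊞⊞⊞⊞⊞⊞????????
?????⊞⊞∙∙∙⊞⊞????????
?????⊞⊞∙⊕∙⊞⊞⊞⊞⊞⊞⊞⊞??
⊞⊞⊞⊞⊞⊞⊞∙∙∙⊞⊞⊞⊞⊞⊞⊞⊞⊞⊞
⊞⊞⊞⊞⊞⊞⊞∙∙∙⊞∙∙∙∙∙⊞⊞⊞⊞
⊞⊞∙∙∙∙∙∙∙∙∙∙∙∙∙∙∙⊚∙∙
⊞⊞∙⊞⊞⊞⊞⊞⊞⊞⊞∙∙∙∙∙⊞⊞⊞⊞
⊞⊞∙⊞⊞⊞⊞⊞⊞⊞⊞⊞⊞⊞⊞⊞⊞⊞⊞⊞
⊞⊞∙⊞⊞???????????????


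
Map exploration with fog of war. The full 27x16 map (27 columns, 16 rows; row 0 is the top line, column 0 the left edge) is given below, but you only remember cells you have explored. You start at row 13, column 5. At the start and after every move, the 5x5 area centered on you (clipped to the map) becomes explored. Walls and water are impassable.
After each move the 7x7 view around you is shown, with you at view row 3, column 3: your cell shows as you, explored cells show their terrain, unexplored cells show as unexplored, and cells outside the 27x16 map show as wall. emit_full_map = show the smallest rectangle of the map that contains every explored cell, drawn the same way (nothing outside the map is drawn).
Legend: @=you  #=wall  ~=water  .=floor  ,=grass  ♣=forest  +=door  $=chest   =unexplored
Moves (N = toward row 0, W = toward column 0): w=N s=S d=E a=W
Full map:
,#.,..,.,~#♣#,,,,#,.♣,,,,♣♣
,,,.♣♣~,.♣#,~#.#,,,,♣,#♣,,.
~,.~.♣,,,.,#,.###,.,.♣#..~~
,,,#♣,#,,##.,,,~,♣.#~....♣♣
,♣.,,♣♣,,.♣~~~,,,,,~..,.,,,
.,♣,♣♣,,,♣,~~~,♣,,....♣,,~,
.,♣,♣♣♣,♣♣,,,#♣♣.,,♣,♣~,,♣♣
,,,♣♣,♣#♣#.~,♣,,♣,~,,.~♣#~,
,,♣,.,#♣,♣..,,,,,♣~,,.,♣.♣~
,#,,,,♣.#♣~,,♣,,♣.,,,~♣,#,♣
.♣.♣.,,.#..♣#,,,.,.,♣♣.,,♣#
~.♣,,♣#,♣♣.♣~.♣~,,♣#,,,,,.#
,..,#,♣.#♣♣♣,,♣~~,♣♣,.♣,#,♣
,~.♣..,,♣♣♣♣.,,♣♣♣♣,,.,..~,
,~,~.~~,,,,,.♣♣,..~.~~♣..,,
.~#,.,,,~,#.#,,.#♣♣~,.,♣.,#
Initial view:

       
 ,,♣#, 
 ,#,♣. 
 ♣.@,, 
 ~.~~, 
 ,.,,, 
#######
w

       
 ♣.,,. 
 ,,♣#, 
 ,#@♣. 
 ♣..,, 
 ~.~~, 
 ,.,,, 

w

       
 ,,,♣. 
 ♣.,,. 
 ,,@#, 
 ,#,♣. 
 ♣..,, 
 ~.~~, 

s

 ,,,♣. 
 ♣.,,. 
 ,,♣#, 
 ,#@♣. 
 ♣..,, 
 ~.~~, 
 ,.,,, 

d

,,,♣.  
♣.,,.# 
,,♣#,♣ 
,#,@.# 
♣..,,♣ 
~.~~,, 
,.,,,  

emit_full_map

,,,♣. 
♣.,,.#
,,♣#,♣
,#,@.#
♣..,,♣
~.~~,,
,.,,, 

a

 ,,,♣. 
 ♣.,,.#
 ,,♣#,♣
 ,#@♣.#
 ♣..,,♣
 ~.~~,,
 ,.,,, 

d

,,,♣.  
♣.,,.# 
,,♣#,♣ 
,#,@.# 
♣..,,♣ 
~.~~,, 
,.,,,  

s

♣.,,.# 
,,♣#,♣ 
,#,♣.# 
♣..@,♣ 
~.~~,, 
,.,,,~ 
#######

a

 ♣.,,.#
 ,,♣#,♣
 ,#,♣.#
 ♣.@,,♣
 ~.~~,,
 ,.,,,~
#######

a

  ♣.,,.
 ♣,,♣#,
 .,#,♣.
 .♣@.,,
 ,~.~~,
 #,.,,,
#######

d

 ♣.,,.#
♣,,♣#,♣
.,#,♣.#
.♣.@,,♣
,~.~~,,
#,.,,,~
#######

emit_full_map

 ,,,♣. 
 ♣.,,.#
♣,,♣#,♣
.,#,♣.#
.♣.@,,♣
,~.~~,,
#,.,,,~

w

 ,,,♣. 
 ♣.,,.#
♣,,♣#,♣
.,#@♣.#
.♣..,,♣
,~.~~,,
#,.,,,~

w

       
 ,,,♣. 
 ♣.,,.#
♣,,@#,♣
.,#,♣.#
.♣..,,♣
,~.~~,,

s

 ,,,♣. 
 ♣.,,.#
♣,,♣#,♣
.,#@♣.#
.♣..,,♣
,~.~~,,
#,.,,,~

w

       
 ,,,♣. 
 ♣.,,.#
♣,,@#,♣
.,#,♣.#
.♣..,,♣
,~.~~,,

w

       
 ,.,#♣ 
 ,,,♣. 
 ♣.@,.#
♣,,♣#,♣
.,#,♣.#
.♣..,,♣

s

 ,.,#♣ 
 ,,,♣. 
 ♣.,,.#
♣,,@#,♣
.,#,♣.#
.♣..,,♣
,~.~~,,

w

       
 ,.,#♣ 
 ,,,♣. 
 ♣.@,.#
♣,,♣#,♣
.,#,♣.#
.♣..,,♣

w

       
 ♣♣,♣# 
 ,.,#♣ 
 ,,@♣. 
 ♣.,,.#
♣,,♣#,♣
.,#,♣.#

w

       
 ,♣♣♣, 
 ♣♣,♣# 
 ,.@#♣ 
 ,,,♣. 
 ♣.,,.#
♣,,♣#,♣

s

 ,♣♣♣, 
 ♣♣,♣# 
 ,.,#♣ 
 ,,@♣. 
 ♣.,,.#
♣,,♣#,♣
.,#,♣.#

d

,♣♣♣,  
♣♣,♣#♣ 
,.,#♣, 
,,,@.# 
♣.,,.# 
,,♣#,♣ 
,#,♣.# 

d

♣♣♣,   
♣,♣#♣# 
.,#♣,♣ 
,,♣@#♣ 
.,,.#. 
,♣#,♣♣ 
#,♣.#  

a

,♣♣♣,  
♣♣,♣#♣#
,.,#♣,♣
,,,@.#♣
♣.,,.#.
,,♣#,♣♣
,#,♣.# 

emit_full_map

 ,♣♣♣,  
 ♣♣,♣#♣#
 ,.,#♣,♣
 ,,,@.#♣
 ♣.,,.#.
♣,,♣#,♣♣
.,#,♣.# 
.♣..,,♣ 
,~.~~,, 
#,.,,,~ 

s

♣♣,♣#♣#
,.,#♣,♣
,,,♣.#♣
♣.,@.#.
,,♣#,♣♣
,#,♣.# 
♣..,,♣ 

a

 ♣♣,♣#♣
 ,.,#♣,
 ,,,♣.#
 ♣.@,.#
♣,,♣#,♣
.,#,♣.#
.♣..,,♣

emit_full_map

 ,♣♣♣,  
 ♣♣,♣#♣#
 ,.,#♣,♣
 ,,,♣.#♣
 ♣.@,.#.
♣,,♣#,♣♣
.,#,♣.# 
.♣..,,♣ 
,~.~~,, 
#,.,,,~ 


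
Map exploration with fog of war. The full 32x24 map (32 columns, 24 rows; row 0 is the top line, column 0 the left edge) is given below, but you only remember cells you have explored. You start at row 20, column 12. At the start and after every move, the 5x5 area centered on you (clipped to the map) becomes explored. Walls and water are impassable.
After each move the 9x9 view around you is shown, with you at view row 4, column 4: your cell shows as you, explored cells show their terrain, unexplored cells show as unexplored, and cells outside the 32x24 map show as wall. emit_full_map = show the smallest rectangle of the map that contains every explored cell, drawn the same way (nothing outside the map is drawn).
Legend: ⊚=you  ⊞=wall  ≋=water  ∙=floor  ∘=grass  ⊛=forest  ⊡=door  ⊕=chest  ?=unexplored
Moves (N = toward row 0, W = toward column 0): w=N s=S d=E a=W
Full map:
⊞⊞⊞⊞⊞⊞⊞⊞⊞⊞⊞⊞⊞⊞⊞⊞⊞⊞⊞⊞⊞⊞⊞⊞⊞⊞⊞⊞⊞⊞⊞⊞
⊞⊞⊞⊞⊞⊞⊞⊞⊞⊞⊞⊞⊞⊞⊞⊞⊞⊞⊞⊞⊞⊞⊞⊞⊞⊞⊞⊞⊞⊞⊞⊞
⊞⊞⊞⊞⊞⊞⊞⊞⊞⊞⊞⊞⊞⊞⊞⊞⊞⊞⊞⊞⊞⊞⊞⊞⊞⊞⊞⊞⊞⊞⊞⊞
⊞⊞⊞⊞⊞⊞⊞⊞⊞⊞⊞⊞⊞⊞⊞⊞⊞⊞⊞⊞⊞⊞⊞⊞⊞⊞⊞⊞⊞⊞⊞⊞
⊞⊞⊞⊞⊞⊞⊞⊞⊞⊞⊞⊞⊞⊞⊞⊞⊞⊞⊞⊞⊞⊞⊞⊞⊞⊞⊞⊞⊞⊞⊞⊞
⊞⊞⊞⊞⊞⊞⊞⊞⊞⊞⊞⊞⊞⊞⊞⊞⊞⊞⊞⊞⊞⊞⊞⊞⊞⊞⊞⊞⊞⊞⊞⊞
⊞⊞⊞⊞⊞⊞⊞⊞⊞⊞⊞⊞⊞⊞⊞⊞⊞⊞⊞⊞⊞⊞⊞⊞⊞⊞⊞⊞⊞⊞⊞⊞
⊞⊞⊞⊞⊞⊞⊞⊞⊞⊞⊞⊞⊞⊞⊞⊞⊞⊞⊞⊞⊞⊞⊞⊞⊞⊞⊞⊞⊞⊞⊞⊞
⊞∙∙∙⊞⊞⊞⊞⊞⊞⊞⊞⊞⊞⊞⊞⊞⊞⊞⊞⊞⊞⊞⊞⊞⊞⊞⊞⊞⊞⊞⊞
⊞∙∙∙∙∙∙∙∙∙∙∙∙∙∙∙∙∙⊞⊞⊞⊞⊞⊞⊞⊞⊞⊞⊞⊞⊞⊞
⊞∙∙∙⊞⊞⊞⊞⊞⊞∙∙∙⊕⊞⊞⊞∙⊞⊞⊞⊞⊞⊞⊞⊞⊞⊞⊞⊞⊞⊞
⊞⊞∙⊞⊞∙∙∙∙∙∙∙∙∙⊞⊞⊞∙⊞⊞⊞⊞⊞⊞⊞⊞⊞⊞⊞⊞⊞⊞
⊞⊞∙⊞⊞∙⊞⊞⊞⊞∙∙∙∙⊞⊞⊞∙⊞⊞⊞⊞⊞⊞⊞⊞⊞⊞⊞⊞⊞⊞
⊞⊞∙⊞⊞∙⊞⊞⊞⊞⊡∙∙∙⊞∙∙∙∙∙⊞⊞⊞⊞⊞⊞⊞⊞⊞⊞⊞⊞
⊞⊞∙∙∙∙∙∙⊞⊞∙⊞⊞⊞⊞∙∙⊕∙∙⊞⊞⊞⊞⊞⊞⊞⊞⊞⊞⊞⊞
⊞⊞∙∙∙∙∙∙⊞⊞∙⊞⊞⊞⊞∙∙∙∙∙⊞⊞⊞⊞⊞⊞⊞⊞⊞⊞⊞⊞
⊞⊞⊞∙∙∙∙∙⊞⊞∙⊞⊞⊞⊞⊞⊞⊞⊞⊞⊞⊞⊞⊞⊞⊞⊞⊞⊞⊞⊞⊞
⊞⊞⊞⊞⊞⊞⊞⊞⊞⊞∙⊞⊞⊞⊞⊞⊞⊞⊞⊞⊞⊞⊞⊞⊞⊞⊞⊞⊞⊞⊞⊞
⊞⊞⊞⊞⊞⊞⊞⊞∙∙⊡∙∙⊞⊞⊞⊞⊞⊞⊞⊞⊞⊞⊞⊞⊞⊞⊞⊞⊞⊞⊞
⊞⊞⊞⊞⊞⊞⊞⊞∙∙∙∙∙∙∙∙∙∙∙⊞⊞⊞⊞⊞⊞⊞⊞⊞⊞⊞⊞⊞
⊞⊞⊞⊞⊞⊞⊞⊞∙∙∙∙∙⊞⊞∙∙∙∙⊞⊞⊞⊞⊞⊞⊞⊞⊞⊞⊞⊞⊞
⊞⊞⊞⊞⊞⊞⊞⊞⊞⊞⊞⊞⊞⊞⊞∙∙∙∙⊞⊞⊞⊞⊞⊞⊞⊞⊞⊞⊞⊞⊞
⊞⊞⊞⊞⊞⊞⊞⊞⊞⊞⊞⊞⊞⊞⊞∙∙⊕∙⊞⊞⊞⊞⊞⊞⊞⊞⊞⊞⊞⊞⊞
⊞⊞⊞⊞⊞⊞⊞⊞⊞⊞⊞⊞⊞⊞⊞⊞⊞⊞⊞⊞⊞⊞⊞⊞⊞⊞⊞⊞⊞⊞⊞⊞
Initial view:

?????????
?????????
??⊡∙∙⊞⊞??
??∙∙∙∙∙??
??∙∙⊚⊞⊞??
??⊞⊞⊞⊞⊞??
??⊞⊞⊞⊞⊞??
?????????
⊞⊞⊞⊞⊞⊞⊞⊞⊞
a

?????????
?????????
??∙⊡∙∙⊞⊞?
??∙∙∙∙∙∙?
??∙∙⊚∙⊞⊞?
??⊞⊞⊞⊞⊞⊞?
??⊞⊞⊞⊞⊞⊞?
?????????
⊞⊞⊞⊞⊞⊞⊞⊞⊞

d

?????????
?????????
?∙⊡∙∙⊞⊞??
?∙∙∙∙∙∙??
?∙∙∙⊚⊞⊞??
?⊞⊞⊞⊞⊞⊞??
?⊞⊞⊞⊞⊞⊞??
?????????
⊞⊞⊞⊞⊞⊞⊞⊞⊞

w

?????????
?????????
??∙⊞⊞⊞⊞??
?∙⊡∙∙⊞⊞??
?∙∙∙⊚∙∙??
?∙∙∙∙⊞⊞??
?⊞⊞⊞⊞⊞⊞??
?⊞⊞⊞⊞⊞⊞??
?????????

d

?????????
?????????
?∙⊞⊞⊞⊞⊞??
∙⊡∙∙⊞⊞⊞??
∙∙∙∙⊚∙∙??
∙∙∙∙⊞⊞∙??
⊞⊞⊞⊞⊞⊞∙??
⊞⊞⊞⊞⊞⊞???
?????????

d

?????????
?????????
∙⊞⊞⊞⊞⊞⊞??
⊡∙∙⊞⊞⊞⊞??
∙∙∙∙⊚∙∙??
∙∙∙⊞⊞∙∙??
⊞⊞⊞⊞⊞∙∙??
⊞⊞⊞⊞⊞????
?????????

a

?????????
?????????
?∙⊞⊞⊞⊞⊞⊞?
∙⊡∙∙⊞⊞⊞⊞?
∙∙∙∙⊚∙∙∙?
∙∙∙∙⊞⊞∙∙?
⊞⊞⊞⊞⊞⊞∙∙?
⊞⊞⊞⊞⊞⊞???
?????????

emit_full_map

?∙⊞⊞⊞⊞⊞⊞
∙⊡∙∙⊞⊞⊞⊞
∙∙∙∙⊚∙∙∙
∙∙∙∙⊞⊞∙∙
⊞⊞⊞⊞⊞⊞∙∙
⊞⊞⊞⊞⊞⊞??

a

?????????
?????????
??∙⊞⊞⊞⊞⊞⊞
?∙⊡∙∙⊞⊞⊞⊞
?∙∙∙⊚∙∙∙∙
?∙∙∙∙⊞⊞∙∙
?⊞⊞⊞⊞⊞⊞∙∙
?⊞⊞⊞⊞⊞⊞??
?????????

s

?????????
??∙⊞⊞⊞⊞⊞⊞
?∙⊡∙∙⊞⊞⊞⊞
?∙∙∙∙∙∙∙∙
?∙∙∙⊚⊞⊞∙∙
?⊞⊞⊞⊞⊞⊞∙∙
?⊞⊞⊞⊞⊞⊞??
?????????
⊞⊞⊞⊞⊞⊞⊞⊞⊞

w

?????????
?????????
??∙⊞⊞⊞⊞⊞⊞
?∙⊡∙∙⊞⊞⊞⊞
?∙∙∙⊚∙∙∙∙
?∙∙∙∙⊞⊞∙∙
?⊞⊞⊞⊞⊞⊞∙∙
?⊞⊞⊞⊞⊞⊞??
?????????

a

?????????
?????????
??⊞∙⊞⊞⊞⊞⊞
??∙⊡∙∙⊞⊞⊞
??∙∙⊚∙∙∙∙
??∙∙∙∙⊞⊞∙
??⊞⊞⊞⊞⊞⊞∙
??⊞⊞⊞⊞⊞⊞?
?????????

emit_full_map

⊞∙⊞⊞⊞⊞⊞⊞
∙⊡∙∙⊞⊞⊞⊞
∙∙⊚∙∙∙∙∙
∙∙∙∙⊞⊞∙∙
⊞⊞⊞⊞⊞⊞∙∙
⊞⊞⊞⊞⊞⊞??

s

?????????
??⊞∙⊞⊞⊞⊞⊞
??∙⊡∙∙⊞⊞⊞
??∙∙∙∙∙∙∙
??∙∙⊚∙⊞⊞∙
??⊞⊞⊞⊞⊞⊞∙
??⊞⊞⊞⊞⊞⊞?
?????????
⊞⊞⊞⊞⊞⊞⊞⊞⊞

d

?????????
?⊞∙⊞⊞⊞⊞⊞⊞
?∙⊡∙∙⊞⊞⊞⊞
?∙∙∙∙∙∙∙∙
?∙∙∙⊚⊞⊞∙∙
?⊞⊞⊞⊞⊞⊞∙∙
?⊞⊞⊞⊞⊞⊞??
?????????
⊞⊞⊞⊞⊞⊞⊞⊞⊞

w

?????????
?????????
?⊞∙⊞⊞⊞⊞⊞⊞
?∙⊡∙∙⊞⊞⊞⊞
?∙∙∙⊚∙∙∙∙
?∙∙∙∙⊞⊞∙∙
?⊞⊞⊞⊞⊞⊞∙∙
?⊞⊞⊞⊞⊞⊞??
?????????

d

?????????
?????????
⊞∙⊞⊞⊞⊞⊞⊞?
∙⊡∙∙⊞⊞⊞⊞?
∙∙∙∙⊚∙∙∙?
∙∙∙∙⊞⊞∙∙?
⊞⊞⊞⊞⊞⊞∙∙?
⊞⊞⊞⊞⊞⊞???
?????????

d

?????????
?????????
∙⊞⊞⊞⊞⊞⊞??
⊡∙∙⊞⊞⊞⊞??
∙∙∙∙⊚∙∙??
∙∙∙⊞⊞∙∙??
⊞⊞⊞⊞⊞∙∙??
⊞⊞⊞⊞⊞????
?????????

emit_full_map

⊞∙⊞⊞⊞⊞⊞⊞
∙⊡∙∙⊞⊞⊞⊞
∙∙∙∙∙⊚∙∙
∙∙∙∙⊞⊞∙∙
⊞⊞⊞⊞⊞⊞∙∙
⊞⊞⊞⊞⊞⊞??

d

?????????
?????????
⊞⊞⊞⊞⊞⊞⊞??
∙∙⊞⊞⊞⊞⊞??
∙∙∙∙⊚∙∙??
∙∙⊞⊞∙∙∙??
⊞⊞⊞⊞∙∙∙??
⊞⊞⊞⊞?????
?????????

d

?????????
?????????
⊞⊞⊞⊞⊞⊞⊞??
∙⊞⊞⊞⊞⊞⊞??
∙∙∙∙⊚∙∙??
∙⊞⊞∙∙∙∙??
⊞⊞⊞∙∙∙∙??
⊞⊞⊞??????
?????????

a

?????????
?????????
⊞⊞⊞⊞⊞⊞⊞⊞?
∙∙⊞⊞⊞⊞⊞⊞?
∙∙∙∙⊚∙∙∙?
∙∙⊞⊞∙∙∙∙?
⊞⊞⊞⊞∙∙∙∙?
⊞⊞⊞⊞?????
?????????

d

?????????
?????????
⊞⊞⊞⊞⊞⊞⊞??
∙⊞⊞⊞⊞⊞⊞??
∙∙∙∙⊚∙∙??
∙⊞⊞∙∙∙∙??
⊞⊞⊞∙∙∙∙??
⊞⊞⊞??????
?????????

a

?????????
?????????
⊞⊞⊞⊞⊞⊞⊞⊞?
∙∙⊞⊞⊞⊞⊞⊞?
∙∙∙∙⊚∙∙∙?
∙∙⊞⊞∙∙∙∙?
⊞⊞⊞⊞∙∙∙∙?
⊞⊞⊞⊞?????
?????????

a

?????????
?????????
∙⊞⊞⊞⊞⊞⊞⊞⊞
⊡∙∙⊞⊞⊞⊞⊞⊞
∙∙∙∙⊚∙∙∙∙
∙∙∙⊞⊞∙∙∙∙
⊞⊞⊞⊞⊞∙∙∙∙
⊞⊞⊞⊞⊞????
?????????

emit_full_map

⊞∙⊞⊞⊞⊞⊞⊞⊞⊞
∙⊡∙∙⊞⊞⊞⊞⊞⊞
∙∙∙∙∙⊚∙∙∙∙
∙∙∙∙⊞⊞∙∙∙∙
⊞⊞⊞⊞⊞⊞∙∙∙∙
⊞⊞⊞⊞⊞⊞????
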